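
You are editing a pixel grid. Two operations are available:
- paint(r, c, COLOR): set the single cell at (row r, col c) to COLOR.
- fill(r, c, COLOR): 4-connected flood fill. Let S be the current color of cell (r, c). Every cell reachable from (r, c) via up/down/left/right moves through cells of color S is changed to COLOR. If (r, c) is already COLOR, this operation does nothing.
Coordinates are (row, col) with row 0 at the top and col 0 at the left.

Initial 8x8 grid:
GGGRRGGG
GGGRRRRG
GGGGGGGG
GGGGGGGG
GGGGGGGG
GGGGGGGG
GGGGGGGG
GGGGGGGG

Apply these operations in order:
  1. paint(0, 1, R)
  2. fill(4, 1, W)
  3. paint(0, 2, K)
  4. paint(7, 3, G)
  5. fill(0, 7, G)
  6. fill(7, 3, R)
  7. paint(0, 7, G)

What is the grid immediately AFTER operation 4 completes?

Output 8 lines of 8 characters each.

Answer: WRKRRWWW
WWWRRRRW
WWWWWWWW
WWWWWWWW
WWWWWWWW
WWWWWWWW
WWWWWWWW
WWWGWWWW

Derivation:
After op 1 paint(0,1,R):
GRGRRGGG
GGGRRRRG
GGGGGGGG
GGGGGGGG
GGGGGGGG
GGGGGGGG
GGGGGGGG
GGGGGGGG
After op 2 fill(4,1,W) [57 cells changed]:
WRWRRWWW
WWWRRRRW
WWWWWWWW
WWWWWWWW
WWWWWWWW
WWWWWWWW
WWWWWWWW
WWWWWWWW
After op 3 paint(0,2,K):
WRKRRWWW
WWWRRRRW
WWWWWWWW
WWWWWWWW
WWWWWWWW
WWWWWWWW
WWWWWWWW
WWWWWWWW
After op 4 paint(7,3,G):
WRKRRWWW
WWWRRRRW
WWWWWWWW
WWWWWWWW
WWWWWWWW
WWWWWWWW
WWWWWWWW
WWWGWWWW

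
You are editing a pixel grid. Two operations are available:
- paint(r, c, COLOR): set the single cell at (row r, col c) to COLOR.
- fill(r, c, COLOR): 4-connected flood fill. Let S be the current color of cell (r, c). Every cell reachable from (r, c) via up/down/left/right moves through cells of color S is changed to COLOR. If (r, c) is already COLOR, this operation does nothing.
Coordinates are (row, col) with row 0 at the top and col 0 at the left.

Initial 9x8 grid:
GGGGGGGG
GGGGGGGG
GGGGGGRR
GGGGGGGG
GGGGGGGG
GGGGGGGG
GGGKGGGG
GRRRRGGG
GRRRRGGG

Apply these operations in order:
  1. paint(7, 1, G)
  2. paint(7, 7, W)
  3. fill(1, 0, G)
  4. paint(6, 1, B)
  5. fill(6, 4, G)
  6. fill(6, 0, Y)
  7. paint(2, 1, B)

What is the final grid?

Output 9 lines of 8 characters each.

Answer: YYYYYYYY
YYYYYYYY
YBYYYYRR
YYYYYYYY
YYYYYYYY
YYYYYYYY
YBYKYYYY
YYRRRYYW
YRRRRYYY

Derivation:
After op 1 paint(7,1,G):
GGGGGGGG
GGGGGGGG
GGGGGGRR
GGGGGGGG
GGGGGGGG
GGGGGGGG
GGGKGGGG
GGRRRGGG
GRRRRGGG
After op 2 paint(7,7,W):
GGGGGGGG
GGGGGGGG
GGGGGGRR
GGGGGGGG
GGGGGGGG
GGGGGGGG
GGGKGGGG
GGRRRGGW
GRRRRGGG
After op 3 fill(1,0,G) [0 cells changed]:
GGGGGGGG
GGGGGGGG
GGGGGGRR
GGGGGGGG
GGGGGGGG
GGGGGGGG
GGGKGGGG
GGRRRGGW
GRRRRGGG
After op 4 paint(6,1,B):
GGGGGGGG
GGGGGGGG
GGGGGGRR
GGGGGGGG
GGGGGGGG
GGGGGGGG
GBGKGGGG
GGRRRGGW
GRRRRGGG
After op 5 fill(6,4,G) [0 cells changed]:
GGGGGGGG
GGGGGGGG
GGGGGGRR
GGGGGGGG
GGGGGGGG
GGGGGGGG
GBGKGGGG
GGRRRGGW
GRRRRGGG
After op 6 fill(6,0,Y) [60 cells changed]:
YYYYYYYY
YYYYYYYY
YYYYYYRR
YYYYYYYY
YYYYYYYY
YYYYYYYY
YBYKYYYY
YYRRRYYW
YRRRRYYY
After op 7 paint(2,1,B):
YYYYYYYY
YYYYYYYY
YBYYYYRR
YYYYYYYY
YYYYYYYY
YYYYYYYY
YBYKYYYY
YYRRRYYW
YRRRRYYY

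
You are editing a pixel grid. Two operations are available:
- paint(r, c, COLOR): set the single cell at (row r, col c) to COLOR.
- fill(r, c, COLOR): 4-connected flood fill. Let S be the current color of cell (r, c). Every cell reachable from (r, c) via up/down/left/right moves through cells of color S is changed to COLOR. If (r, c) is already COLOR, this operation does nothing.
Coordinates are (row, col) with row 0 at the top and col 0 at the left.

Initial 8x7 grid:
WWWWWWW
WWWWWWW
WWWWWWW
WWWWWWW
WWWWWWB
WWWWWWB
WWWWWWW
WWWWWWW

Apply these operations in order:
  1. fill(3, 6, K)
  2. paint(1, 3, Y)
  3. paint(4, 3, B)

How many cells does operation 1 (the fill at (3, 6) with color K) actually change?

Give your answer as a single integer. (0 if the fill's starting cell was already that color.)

After op 1 fill(3,6,K) [54 cells changed]:
KKKKKKK
KKKKKKK
KKKKKKK
KKKKKKK
KKKKKKB
KKKKKKB
KKKKKKK
KKKKKKK

Answer: 54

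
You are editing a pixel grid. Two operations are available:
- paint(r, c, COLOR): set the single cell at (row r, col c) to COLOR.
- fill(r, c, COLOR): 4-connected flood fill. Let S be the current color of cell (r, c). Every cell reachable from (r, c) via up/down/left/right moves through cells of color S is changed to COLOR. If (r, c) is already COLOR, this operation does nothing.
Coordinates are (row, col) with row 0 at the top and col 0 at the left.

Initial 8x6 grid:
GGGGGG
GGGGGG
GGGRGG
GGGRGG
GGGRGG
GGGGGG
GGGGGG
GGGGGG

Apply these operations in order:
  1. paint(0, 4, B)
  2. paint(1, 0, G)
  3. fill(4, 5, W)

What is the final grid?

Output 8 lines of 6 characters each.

After op 1 paint(0,4,B):
GGGGBG
GGGGGG
GGGRGG
GGGRGG
GGGRGG
GGGGGG
GGGGGG
GGGGGG
After op 2 paint(1,0,G):
GGGGBG
GGGGGG
GGGRGG
GGGRGG
GGGRGG
GGGGGG
GGGGGG
GGGGGG
After op 3 fill(4,5,W) [44 cells changed]:
WWWWBW
WWWWWW
WWWRWW
WWWRWW
WWWRWW
WWWWWW
WWWWWW
WWWWWW

Answer: WWWWBW
WWWWWW
WWWRWW
WWWRWW
WWWRWW
WWWWWW
WWWWWW
WWWWWW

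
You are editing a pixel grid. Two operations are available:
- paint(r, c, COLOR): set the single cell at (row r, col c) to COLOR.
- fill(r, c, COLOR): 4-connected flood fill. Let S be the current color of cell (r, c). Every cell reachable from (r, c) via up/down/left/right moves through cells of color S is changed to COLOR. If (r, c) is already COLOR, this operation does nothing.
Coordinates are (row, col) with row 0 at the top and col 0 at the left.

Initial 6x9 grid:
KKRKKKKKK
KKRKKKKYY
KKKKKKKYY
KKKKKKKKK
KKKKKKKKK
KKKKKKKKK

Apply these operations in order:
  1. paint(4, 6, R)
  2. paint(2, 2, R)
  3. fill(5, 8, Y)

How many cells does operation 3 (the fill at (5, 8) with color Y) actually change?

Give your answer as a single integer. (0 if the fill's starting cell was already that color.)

Answer: 46

Derivation:
After op 1 paint(4,6,R):
KKRKKKKKK
KKRKKKKYY
KKKKKKKYY
KKKKKKKKK
KKKKKKRKK
KKKKKKKKK
After op 2 paint(2,2,R):
KKRKKKKKK
KKRKKKKYY
KKRKKKKYY
KKKKKKKKK
KKKKKKRKK
KKKKKKKKK
After op 3 fill(5,8,Y) [46 cells changed]:
YYRYYYYYY
YYRYYYYYY
YYRYYYYYY
YYYYYYYYY
YYYYYYRYY
YYYYYYYYY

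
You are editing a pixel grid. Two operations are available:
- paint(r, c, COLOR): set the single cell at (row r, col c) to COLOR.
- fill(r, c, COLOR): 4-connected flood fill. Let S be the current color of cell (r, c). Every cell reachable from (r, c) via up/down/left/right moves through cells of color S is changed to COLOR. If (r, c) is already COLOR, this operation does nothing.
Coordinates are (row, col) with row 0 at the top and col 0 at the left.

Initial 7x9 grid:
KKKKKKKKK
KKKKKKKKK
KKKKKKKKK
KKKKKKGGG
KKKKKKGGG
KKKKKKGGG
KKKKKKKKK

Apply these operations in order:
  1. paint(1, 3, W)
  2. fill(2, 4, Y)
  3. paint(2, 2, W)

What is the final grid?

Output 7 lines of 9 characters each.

After op 1 paint(1,3,W):
KKKKKKKKK
KKKWKKKKK
KKKKKKKKK
KKKKKKGGG
KKKKKKGGG
KKKKKKGGG
KKKKKKKKK
After op 2 fill(2,4,Y) [53 cells changed]:
YYYYYYYYY
YYYWYYYYY
YYYYYYYYY
YYYYYYGGG
YYYYYYGGG
YYYYYYGGG
YYYYYYYYY
After op 3 paint(2,2,W):
YYYYYYYYY
YYYWYYYYY
YYWYYYYYY
YYYYYYGGG
YYYYYYGGG
YYYYYYGGG
YYYYYYYYY

Answer: YYYYYYYYY
YYYWYYYYY
YYWYYYYYY
YYYYYYGGG
YYYYYYGGG
YYYYYYGGG
YYYYYYYYY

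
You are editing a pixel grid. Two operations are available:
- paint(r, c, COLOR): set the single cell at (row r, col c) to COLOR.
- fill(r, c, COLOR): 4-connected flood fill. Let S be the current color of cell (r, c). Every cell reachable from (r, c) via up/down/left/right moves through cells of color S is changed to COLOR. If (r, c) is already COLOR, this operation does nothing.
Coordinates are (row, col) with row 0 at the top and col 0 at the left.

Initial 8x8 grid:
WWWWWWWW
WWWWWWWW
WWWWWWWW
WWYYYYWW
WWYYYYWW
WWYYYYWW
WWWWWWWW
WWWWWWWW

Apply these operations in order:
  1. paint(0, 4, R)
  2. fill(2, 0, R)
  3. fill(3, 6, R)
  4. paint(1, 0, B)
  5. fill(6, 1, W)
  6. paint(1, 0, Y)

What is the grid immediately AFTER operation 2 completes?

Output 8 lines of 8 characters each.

After op 1 paint(0,4,R):
WWWWRWWW
WWWWWWWW
WWWWWWWW
WWYYYYWW
WWYYYYWW
WWYYYYWW
WWWWWWWW
WWWWWWWW
After op 2 fill(2,0,R) [51 cells changed]:
RRRRRRRR
RRRRRRRR
RRRRRRRR
RRYYYYRR
RRYYYYRR
RRYYYYRR
RRRRRRRR
RRRRRRRR

Answer: RRRRRRRR
RRRRRRRR
RRRRRRRR
RRYYYYRR
RRYYYYRR
RRYYYYRR
RRRRRRRR
RRRRRRRR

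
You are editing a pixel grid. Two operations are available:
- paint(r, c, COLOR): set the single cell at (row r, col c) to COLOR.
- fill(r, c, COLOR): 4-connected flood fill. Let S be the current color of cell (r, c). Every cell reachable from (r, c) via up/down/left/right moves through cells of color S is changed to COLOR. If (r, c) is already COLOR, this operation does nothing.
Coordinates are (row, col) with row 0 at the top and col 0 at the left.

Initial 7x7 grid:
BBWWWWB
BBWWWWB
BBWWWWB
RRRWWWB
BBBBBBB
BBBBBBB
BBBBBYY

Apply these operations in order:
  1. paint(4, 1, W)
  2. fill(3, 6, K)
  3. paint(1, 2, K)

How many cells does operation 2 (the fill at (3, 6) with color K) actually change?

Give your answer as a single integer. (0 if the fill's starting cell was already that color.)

Answer: 22

Derivation:
After op 1 paint(4,1,W):
BBWWWWB
BBWWWWB
BBWWWWB
RRRWWWB
BWBBBBB
BBBBBBB
BBBBBYY
After op 2 fill(3,6,K) [22 cells changed]:
BBWWWWK
BBWWWWK
BBWWWWK
RRRWWWK
KWKKKKK
KKKKKKK
KKKKKYY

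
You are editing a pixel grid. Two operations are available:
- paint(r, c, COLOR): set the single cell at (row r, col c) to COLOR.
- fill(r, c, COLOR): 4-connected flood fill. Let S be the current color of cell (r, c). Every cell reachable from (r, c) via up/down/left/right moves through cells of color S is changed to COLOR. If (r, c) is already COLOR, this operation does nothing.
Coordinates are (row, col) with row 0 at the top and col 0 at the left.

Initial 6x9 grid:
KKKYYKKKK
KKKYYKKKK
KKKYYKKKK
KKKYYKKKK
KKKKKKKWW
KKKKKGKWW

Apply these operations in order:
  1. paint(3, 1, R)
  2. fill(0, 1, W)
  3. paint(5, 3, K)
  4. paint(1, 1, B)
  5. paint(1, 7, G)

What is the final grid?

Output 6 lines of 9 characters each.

After op 1 paint(3,1,R):
KKKYYKKKK
KKKYYKKKK
KKKYYKKKK
KRKYYKKKK
KKKKKKKWW
KKKKKGKWW
After op 2 fill(0,1,W) [40 cells changed]:
WWWYYWWWW
WWWYYWWWW
WWWYYWWWW
WRWYYWWWW
WWWWWWWWW
WWWWWGWWW
After op 3 paint(5,3,K):
WWWYYWWWW
WWWYYWWWW
WWWYYWWWW
WRWYYWWWW
WWWWWWWWW
WWWKWGWWW
After op 4 paint(1,1,B):
WWWYYWWWW
WBWYYWWWW
WWWYYWWWW
WRWYYWWWW
WWWWWWWWW
WWWKWGWWW
After op 5 paint(1,7,G):
WWWYYWWWW
WBWYYWWGW
WWWYYWWWW
WRWYYWWWW
WWWWWWWWW
WWWKWGWWW

Answer: WWWYYWWWW
WBWYYWWGW
WWWYYWWWW
WRWYYWWWW
WWWWWWWWW
WWWKWGWWW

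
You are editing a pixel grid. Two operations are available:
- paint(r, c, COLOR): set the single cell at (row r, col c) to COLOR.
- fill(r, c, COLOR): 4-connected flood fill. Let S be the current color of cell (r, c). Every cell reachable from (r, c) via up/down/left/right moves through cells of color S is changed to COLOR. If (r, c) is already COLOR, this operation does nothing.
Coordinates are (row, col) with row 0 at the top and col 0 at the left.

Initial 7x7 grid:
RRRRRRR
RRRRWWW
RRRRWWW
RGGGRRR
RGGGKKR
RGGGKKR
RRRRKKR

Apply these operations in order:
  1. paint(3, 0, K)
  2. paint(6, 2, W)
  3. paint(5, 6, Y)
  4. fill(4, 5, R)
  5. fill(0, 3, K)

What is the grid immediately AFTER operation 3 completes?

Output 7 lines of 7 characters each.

Answer: RRRRRRR
RRRRWWW
RRRRWWW
KGGGRRR
RGGGKKR
RGGGKKY
RRWRKKR

Derivation:
After op 1 paint(3,0,K):
RRRRRRR
RRRRWWW
RRRRWWW
KGGGRRR
RGGGKKR
RGGGKKR
RRRRKKR
After op 2 paint(6,2,W):
RRRRRRR
RRRRWWW
RRRRWWW
KGGGRRR
RGGGKKR
RGGGKKR
RRWRKKR
After op 3 paint(5,6,Y):
RRRRRRR
RRRRWWW
RRRRWWW
KGGGRRR
RGGGKKR
RGGGKKY
RRWRKKR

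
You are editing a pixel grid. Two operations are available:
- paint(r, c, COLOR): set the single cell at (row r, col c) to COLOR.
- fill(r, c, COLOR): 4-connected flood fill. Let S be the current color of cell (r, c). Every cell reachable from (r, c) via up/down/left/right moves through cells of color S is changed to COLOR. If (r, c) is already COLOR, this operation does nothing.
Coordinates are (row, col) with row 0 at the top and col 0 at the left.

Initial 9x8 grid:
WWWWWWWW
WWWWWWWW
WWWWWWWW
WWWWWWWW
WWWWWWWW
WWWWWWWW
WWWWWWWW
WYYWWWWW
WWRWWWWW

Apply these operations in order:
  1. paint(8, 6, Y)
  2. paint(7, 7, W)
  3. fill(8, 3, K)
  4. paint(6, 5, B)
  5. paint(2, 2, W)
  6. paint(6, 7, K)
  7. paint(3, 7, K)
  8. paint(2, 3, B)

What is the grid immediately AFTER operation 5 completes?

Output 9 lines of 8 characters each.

After op 1 paint(8,6,Y):
WWWWWWWW
WWWWWWWW
WWWWWWWW
WWWWWWWW
WWWWWWWW
WWWWWWWW
WWWWWWWW
WYYWWWWW
WWRWWWYW
After op 2 paint(7,7,W):
WWWWWWWW
WWWWWWWW
WWWWWWWW
WWWWWWWW
WWWWWWWW
WWWWWWWW
WWWWWWWW
WYYWWWWW
WWRWWWYW
After op 3 fill(8,3,K) [68 cells changed]:
KKKKKKKK
KKKKKKKK
KKKKKKKK
KKKKKKKK
KKKKKKKK
KKKKKKKK
KKKKKKKK
KYYKKKKK
KKRKKKYK
After op 4 paint(6,5,B):
KKKKKKKK
KKKKKKKK
KKKKKKKK
KKKKKKKK
KKKKKKKK
KKKKKKKK
KKKKKBKK
KYYKKKKK
KKRKKKYK
After op 5 paint(2,2,W):
KKKKKKKK
KKKKKKKK
KKWKKKKK
KKKKKKKK
KKKKKKKK
KKKKKKKK
KKKKKBKK
KYYKKKKK
KKRKKKYK

Answer: KKKKKKKK
KKKKKKKK
KKWKKKKK
KKKKKKKK
KKKKKKKK
KKKKKKKK
KKKKKBKK
KYYKKKKK
KKRKKKYK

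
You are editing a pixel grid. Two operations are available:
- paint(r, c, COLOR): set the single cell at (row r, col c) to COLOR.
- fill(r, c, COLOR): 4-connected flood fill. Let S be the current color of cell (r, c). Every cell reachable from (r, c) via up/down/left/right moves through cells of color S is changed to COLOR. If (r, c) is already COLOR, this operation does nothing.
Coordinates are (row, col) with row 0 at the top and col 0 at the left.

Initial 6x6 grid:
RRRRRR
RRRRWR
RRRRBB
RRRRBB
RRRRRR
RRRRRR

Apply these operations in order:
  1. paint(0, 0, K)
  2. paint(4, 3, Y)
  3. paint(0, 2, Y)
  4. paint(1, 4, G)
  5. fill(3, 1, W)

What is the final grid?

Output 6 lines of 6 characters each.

Answer: KWYWWW
WWWWGW
WWWWBB
WWWWBB
WWWYWW
WWWWWW

Derivation:
After op 1 paint(0,0,K):
KRRRRR
RRRRWR
RRRRBB
RRRRBB
RRRRRR
RRRRRR
After op 2 paint(4,3,Y):
KRRRRR
RRRRWR
RRRRBB
RRRRBB
RRRYRR
RRRRRR
After op 3 paint(0,2,Y):
KRYRRR
RRRRWR
RRRRBB
RRRRBB
RRRYRR
RRRRRR
After op 4 paint(1,4,G):
KRYRRR
RRRRGR
RRRRBB
RRRRBB
RRRYRR
RRRRRR
After op 5 fill(3,1,W) [28 cells changed]:
KWYWWW
WWWWGW
WWWWBB
WWWWBB
WWWYWW
WWWWWW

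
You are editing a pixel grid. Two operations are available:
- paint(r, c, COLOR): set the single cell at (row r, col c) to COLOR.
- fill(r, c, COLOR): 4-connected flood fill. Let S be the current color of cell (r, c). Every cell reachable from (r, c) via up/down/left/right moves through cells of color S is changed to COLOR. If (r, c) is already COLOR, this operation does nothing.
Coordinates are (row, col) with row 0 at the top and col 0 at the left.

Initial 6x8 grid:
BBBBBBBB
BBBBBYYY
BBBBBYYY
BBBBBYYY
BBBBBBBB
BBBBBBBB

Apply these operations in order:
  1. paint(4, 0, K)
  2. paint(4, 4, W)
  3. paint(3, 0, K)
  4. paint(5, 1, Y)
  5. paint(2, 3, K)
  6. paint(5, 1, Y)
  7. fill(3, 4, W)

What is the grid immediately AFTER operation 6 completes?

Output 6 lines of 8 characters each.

Answer: BBBBBBBB
BBBBBYYY
BBBKBYYY
KBBBBYYY
KBBBWBBB
BYBBBBBB

Derivation:
After op 1 paint(4,0,K):
BBBBBBBB
BBBBBYYY
BBBBBYYY
BBBBBYYY
KBBBBBBB
BBBBBBBB
After op 2 paint(4,4,W):
BBBBBBBB
BBBBBYYY
BBBBBYYY
BBBBBYYY
KBBBWBBB
BBBBBBBB
After op 3 paint(3,0,K):
BBBBBBBB
BBBBBYYY
BBBBBYYY
KBBBBYYY
KBBBWBBB
BBBBBBBB
After op 4 paint(5,1,Y):
BBBBBBBB
BBBBBYYY
BBBBBYYY
KBBBBYYY
KBBBWBBB
BYBBBBBB
After op 5 paint(2,3,K):
BBBBBBBB
BBBBBYYY
BBBKBYYY
KBBBBYYY
KBBBWBBB
BYBBBBBB
After op 6 paint(5,1,Y):
BBBBBBBB
BBBBBYYY
BBBKBYYY
KBBBBYYY
KBBBWBBB
BYBBBBBB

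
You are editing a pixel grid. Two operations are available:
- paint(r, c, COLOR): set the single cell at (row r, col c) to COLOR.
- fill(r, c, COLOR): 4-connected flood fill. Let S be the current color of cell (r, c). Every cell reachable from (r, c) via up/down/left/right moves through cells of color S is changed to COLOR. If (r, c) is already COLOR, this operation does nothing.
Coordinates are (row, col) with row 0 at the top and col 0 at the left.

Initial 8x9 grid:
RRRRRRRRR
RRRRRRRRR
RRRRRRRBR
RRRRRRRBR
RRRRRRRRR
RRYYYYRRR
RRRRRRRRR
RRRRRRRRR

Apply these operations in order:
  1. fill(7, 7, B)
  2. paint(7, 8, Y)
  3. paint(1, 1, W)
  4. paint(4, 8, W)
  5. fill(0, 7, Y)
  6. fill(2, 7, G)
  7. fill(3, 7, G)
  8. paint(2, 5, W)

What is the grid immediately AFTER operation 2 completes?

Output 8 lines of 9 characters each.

Answer: BBBBBBBBB
BBBBBBBBB
BBBBBBBBB
BBBBBBBBB
BBBBBBBBB
BBYYYYBBB
BBBBBBBBB
BBBBBBBBY

Derivation:
After op 1 fill(7,7,B) [66 cells changed]:
BBBBBBBBB
BBBBBBBBB
BBBBBBBBB
BBBBBBBBB
BBBBBBBBB
BBYYYYBBB
BBBBBBBBB
BBBBBBBBB
After op 2 paint(7,8,Y):
BBBBBBBBB
BBBBBBBBB
BBBBBBBBB
BBBBBBBBB
BBBBBBBBB
BBYYYYBBB
BBBBBBBBB
BBBBBBBBY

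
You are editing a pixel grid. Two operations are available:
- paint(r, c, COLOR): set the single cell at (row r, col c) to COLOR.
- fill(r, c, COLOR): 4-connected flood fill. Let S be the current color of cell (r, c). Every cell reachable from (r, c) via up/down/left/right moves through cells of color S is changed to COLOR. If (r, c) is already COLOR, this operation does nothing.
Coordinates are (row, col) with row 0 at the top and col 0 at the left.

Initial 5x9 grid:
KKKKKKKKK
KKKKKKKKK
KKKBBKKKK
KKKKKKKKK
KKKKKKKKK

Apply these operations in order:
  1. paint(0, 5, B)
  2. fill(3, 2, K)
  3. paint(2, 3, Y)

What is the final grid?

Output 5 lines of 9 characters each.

After op 1 paint(0,5,B):
KKKKKBKKK
KKKKKKKKK
KKKBBKKKK
KKKKKKKKK
KKKKKKKKK
After op 2 fill(3,2,K) [0 cells changed]:
KKKKKBKKK
KKKKKKKKK
KKKBBKKKK
KKKKKKKKK
KKKKKKKKK
After op 3 paint(2,3,Y):
KKKKKBKKK
KKKKKKKKK
KKKYBKKKK
KKKKKKKKK
KKKKKKKKK

Answer: KKKKKBKKK
KKKKKKKKK
KKKYBKKKK
KKKKKKKKK
KKKKKKKKK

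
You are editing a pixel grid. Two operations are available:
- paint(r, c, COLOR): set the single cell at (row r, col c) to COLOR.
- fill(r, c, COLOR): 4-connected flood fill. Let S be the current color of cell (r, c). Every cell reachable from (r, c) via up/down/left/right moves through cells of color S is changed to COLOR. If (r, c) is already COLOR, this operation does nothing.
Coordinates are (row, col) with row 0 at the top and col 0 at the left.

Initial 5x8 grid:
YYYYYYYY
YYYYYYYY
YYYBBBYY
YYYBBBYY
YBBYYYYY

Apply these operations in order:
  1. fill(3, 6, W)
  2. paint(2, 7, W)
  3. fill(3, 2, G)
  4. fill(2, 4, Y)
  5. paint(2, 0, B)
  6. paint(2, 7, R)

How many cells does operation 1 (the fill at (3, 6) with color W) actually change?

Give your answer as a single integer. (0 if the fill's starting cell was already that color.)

Answer: 32

Derivation:
After op 1 fill(3,6,W) [32 cells changed]:
WWWWWWWW
WWWWWWWW
WWWBBBWW
WWWBBBWW
WBBWWWWW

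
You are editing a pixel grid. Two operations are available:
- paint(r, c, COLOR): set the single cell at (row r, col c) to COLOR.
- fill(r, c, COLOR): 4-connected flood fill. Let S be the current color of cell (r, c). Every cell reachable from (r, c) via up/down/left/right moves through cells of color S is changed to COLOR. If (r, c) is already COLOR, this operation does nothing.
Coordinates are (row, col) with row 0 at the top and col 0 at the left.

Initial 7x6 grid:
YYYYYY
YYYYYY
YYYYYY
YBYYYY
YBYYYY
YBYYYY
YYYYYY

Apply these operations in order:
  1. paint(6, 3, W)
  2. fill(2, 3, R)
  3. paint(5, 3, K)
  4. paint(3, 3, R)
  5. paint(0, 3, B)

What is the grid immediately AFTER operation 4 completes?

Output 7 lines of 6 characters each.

Answer: RRRRRR
RRRRRR
RRRRRR
RBRRRR
RBRRRR
RBRKRR
RRRWRR

Derivation:
After op 1 paint(6,3,W):
YYYYYY
YYYYYY
YYYYYY
YBYYYY
YBYYYY
YBYYYY
YYYWYY
After op 2 fill(2,3,R) [38 cells changed]:
RRRRRR
RRRRRR
RRRRRR
RBRRRR
RBRRRR
RBRRRR
RRRWRR
After op 3 paint(5,3,K):
RRRRRR
RRRRRR
RRRRRR
RBRRRR
RBRRRR
RBRKRR
RRRWRR
After op 4 paint(3,3,R):
RRRRRR
RRRRRR
RRRRRR
RBRRRR
RBRRRR
RBRKRR
RRRWRR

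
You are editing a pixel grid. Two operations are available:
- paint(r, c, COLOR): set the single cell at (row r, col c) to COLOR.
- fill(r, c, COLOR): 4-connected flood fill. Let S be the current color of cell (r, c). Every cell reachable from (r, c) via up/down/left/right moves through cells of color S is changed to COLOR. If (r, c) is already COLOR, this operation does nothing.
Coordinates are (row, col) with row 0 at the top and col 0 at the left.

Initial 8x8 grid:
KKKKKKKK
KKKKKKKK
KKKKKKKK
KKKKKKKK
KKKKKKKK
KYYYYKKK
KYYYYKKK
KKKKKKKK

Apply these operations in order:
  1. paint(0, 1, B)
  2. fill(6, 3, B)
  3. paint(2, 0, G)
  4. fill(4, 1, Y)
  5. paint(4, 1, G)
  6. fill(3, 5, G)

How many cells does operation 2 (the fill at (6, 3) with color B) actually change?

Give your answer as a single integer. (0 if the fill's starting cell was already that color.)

Answer: 8

Derivation:
After op 1 paint(0,1,B):
KBKKKKKK
KKKKKKKK
KKKKKKKK
KKKKKKKK
KKKKKKKK
KYYYYKKK
KYYYYKKK
KKKKKKKK
After op 2 fill(6,3,B) [8 cells changed]:
KBKKKKKK
KKKKKKKK
KKKKKKKK
KKKKKKKK
KKKKKKKK
KBBBBKKK
KBBBBKKK
KKKKKKKK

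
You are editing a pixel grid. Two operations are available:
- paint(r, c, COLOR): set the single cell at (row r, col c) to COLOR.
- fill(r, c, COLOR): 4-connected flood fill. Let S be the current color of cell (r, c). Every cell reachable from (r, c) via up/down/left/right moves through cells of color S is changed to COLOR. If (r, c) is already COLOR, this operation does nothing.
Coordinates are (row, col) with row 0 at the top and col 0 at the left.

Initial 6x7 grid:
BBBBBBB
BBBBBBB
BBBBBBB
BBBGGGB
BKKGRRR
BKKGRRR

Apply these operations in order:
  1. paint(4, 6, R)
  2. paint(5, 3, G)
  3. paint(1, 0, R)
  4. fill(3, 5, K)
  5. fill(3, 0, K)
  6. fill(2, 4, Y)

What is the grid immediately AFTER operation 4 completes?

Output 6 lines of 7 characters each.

Answer: BBBBBBB
RBBBBBB
BBBBBBB
BBBKKKB
BKKKRRR
BKKKRRR

Derivation:
After op 1 paint(4,6,R):
BBBBBBB
BBBBBBB
BBBBBBB
BBBGGGB
BKKGRRR
BKKGRRR
After op 2 paint(5,3,G):
BBBBBBB
BBBBBBB
BBBBBBB
BBBGGGB
BKKGRRR
BKKGRRR
After op 3 paint(1,0,R):
BBBBBBB
RBBBBBB
BBBBBBB
BBBGGGB
BKKGRRR
BKKGRRR
After op 4 fill(3,5,K) [5 cells changed]:
BBBBBBB
RBBBBBB
BBBBBBB
BBBKKKB
BKKKRRR
BKKKRRR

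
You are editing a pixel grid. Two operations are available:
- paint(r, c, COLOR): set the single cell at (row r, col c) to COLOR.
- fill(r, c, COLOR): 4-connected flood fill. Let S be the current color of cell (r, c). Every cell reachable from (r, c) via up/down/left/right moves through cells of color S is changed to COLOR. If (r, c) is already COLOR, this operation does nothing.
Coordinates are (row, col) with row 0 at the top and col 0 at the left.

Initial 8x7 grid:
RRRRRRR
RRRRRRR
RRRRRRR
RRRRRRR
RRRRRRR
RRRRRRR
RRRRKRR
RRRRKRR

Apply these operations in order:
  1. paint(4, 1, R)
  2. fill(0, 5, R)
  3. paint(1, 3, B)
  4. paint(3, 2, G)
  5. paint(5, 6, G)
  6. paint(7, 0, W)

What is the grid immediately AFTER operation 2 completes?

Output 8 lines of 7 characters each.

After op 1 paint(4,1,R):
RRRRRRR
RRRRRRR
RRRRRRR
RRRRRRR
RRRRRRR
RRRRRRR
RRRRKRR
RRRRKRR
After op 2 fill(0,5,R) [0 cells changed]:
RRRRRRR
RRRRRRR
RRRRRRR
RRRRRRR
RRRRRRR
RRRRRRR
RRRRKRR
RRRRKRR

Answer: RRRRRRR
RRRRRRR
RRRRRRR
RRRRRRR
RRRRRRR
RRRRRRR
RRRRKRR
RRRRKRR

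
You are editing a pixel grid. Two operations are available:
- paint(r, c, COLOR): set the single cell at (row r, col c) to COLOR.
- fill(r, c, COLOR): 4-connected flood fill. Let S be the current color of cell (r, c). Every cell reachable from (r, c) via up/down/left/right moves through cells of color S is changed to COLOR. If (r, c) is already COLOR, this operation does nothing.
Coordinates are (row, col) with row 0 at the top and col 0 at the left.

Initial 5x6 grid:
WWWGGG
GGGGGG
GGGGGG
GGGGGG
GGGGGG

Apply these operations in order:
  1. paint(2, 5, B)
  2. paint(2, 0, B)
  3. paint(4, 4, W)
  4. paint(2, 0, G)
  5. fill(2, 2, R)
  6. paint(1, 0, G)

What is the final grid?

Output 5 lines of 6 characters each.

After op 1 paint(2,5,B):
WWWGGG
GGGGGG
GGGGGB
GGGGGG
GGGGGG
After op 2 paint(2,0,B):
WWWGGG
GGGGGG
BGGGGB
GGGGGG
GGGGGG
After op 3 paint(4,4,W):
WWWGGG
GGGGGG
BGGGGB
GGGGGG
GGGGWG
After op 4 paint(2,0,G):
WWWGGG
GGGGGG
GGGGGB
GGGGGG
GGGGWG
After op 5 fill(2,2,R) [25 cells changed]:
WWWRRR
RRRRRR
RRRRRB
RRRRRR
RRRRWR
After op 6 paint(1,0,G):
WWWRRR
GRRRRR
RRRRRB
RRRRRR
RRRRWR

Answer: WWWRRR
GRRRRR
RRRRRB
RRRRRR
RRRRWR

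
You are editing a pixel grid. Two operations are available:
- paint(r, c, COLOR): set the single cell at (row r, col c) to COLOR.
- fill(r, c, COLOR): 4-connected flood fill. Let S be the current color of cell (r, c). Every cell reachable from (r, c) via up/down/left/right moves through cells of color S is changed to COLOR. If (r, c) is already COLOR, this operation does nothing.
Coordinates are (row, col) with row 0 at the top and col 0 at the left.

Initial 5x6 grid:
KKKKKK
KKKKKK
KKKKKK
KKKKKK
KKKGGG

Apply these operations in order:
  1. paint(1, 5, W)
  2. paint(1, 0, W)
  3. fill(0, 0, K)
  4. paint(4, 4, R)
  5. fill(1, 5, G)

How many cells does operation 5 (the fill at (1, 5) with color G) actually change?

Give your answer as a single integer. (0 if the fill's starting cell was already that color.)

After op 1 paint(1,5,W):
KKKKKK
KKKKKW
KKKKKK
KKKKKK
KKKGGG
After op 2 paint(1,0,W):
KKKKKK
WKKKKW
KKKKKK
KKKKKK
KKKGGG
After op 3 fill(0,0,K) [0 cells changed]:
KKKKKK
WKKKKW
KKKKKK
KKKKKK
KKKGGG
After op 4 paint(4,4,R):
KKKKKK
WKKKKW
KKKKKK
KKKKKK
KKKGRG
After op 5 fill(1,5,G) [1 cells changed]:
KKKKKK
WKKKKG
KKKKKK
KKKKKK
KKKGRG

Answer: 1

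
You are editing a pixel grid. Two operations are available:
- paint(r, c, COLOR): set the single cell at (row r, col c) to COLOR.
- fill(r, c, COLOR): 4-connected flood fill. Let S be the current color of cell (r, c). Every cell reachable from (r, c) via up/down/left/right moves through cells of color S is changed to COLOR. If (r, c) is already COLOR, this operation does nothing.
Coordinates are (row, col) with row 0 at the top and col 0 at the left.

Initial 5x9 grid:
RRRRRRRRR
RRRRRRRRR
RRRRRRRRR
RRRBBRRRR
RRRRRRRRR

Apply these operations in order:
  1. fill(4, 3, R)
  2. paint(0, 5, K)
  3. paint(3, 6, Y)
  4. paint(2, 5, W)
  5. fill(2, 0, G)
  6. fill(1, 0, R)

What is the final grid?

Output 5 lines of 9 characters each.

After op 1 fill(4,3,R) [0 cells changed]:
RRRRRRRRR
RRRRRRRRR
RRRRRRRRR
RRRBBRRRR
RRRRRRRRR
After op 2 paint(0,5,K):
RRRRRKRRR
RRRRRRRRR
RRRRRRRRR
RRRBBRRRR
RRRRRRRRR
After op 3 paint(3,6,Y):
RRRRRKRRR
RRRRRRRRR
RRRRRRRRR
RRRBBRYRR
RRRRRRRRR
After op 4 paint(2,5,W):
RRRRRKRRR
RRRRRRRRR
RRRRRWRRR
RRRBBRYRR
RRRRRRRRR
After op 5 fill(2,0,G) [40 cells changed]:
GGGGGKGGG
GGGGGGGGG
GGGGGWGGG
GGGBBGYGG
GGGGGGGGG
After op 6 fill(1,0,R) [40 cells changed]:
RRRRRKRRR
RRRRRRRRR
RRRRRWRRR
RRRBBRYRR
RRRRRRRRR

Answer: RRRRRKRRR
RRRRRRRRR
RRRRRWRRR
RRRBBRYRR
RRRRRRRRR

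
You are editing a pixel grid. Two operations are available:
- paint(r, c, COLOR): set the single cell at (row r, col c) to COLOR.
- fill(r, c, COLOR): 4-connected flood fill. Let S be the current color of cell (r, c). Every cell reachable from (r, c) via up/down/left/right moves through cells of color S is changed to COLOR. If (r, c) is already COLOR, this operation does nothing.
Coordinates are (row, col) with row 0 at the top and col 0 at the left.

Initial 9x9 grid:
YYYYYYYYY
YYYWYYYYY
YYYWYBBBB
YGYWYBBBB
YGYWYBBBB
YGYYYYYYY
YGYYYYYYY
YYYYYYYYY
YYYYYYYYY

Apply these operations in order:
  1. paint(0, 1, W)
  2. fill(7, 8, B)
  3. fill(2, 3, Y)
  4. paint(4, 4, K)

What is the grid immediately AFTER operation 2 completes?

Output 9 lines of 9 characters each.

Answer: BWBBBBBBB
BBBWBBBBB
BBBWBBBBB
BGBWBBBBB
BGBWBBBBB
BGBBBBBBB
BGBBBBBBB
BBBBBBBBB
BBBBBBBBB

Derivation:
After op 1 paint(0,1,W):
YWYYYYYYY
YYYWYYYYY
YYYWYBBBB
YGYWYBBBB
YGYWYBBBB
YGYYYYYYY
YGYYYYYYY
YYYYYYYYY
YYYYYYYYY
After op 2 fill(7,8,B) [60 cells changed]:
BWBBBBBBB
BBBWBBBBB
BBBWBBBBB
BGBWBBBBB
BGBWBBBBB
BGBBBBBBB
BGBBBBBBB
BBBBBBBBB
BBBBBBBBB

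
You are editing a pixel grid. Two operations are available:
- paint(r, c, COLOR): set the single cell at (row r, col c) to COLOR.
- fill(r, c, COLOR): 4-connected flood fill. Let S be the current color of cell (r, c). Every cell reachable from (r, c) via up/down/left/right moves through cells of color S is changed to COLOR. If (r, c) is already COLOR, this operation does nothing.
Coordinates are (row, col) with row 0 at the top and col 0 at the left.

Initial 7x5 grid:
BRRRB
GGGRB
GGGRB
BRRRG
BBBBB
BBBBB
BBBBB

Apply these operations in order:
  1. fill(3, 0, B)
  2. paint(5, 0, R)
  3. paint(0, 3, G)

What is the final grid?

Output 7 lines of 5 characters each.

After op 1 fill(3,0,B) [0 cells changed]:
BRRRB
GGGRB
GGGRB
BRRRG
BBBBB
BBBBB
BBBBB
After op 2 paint(5,0,R):
BRRRB
GGGRB
GGGRB
BRRRG
BBBBB
RBBBB
BBBBB
After op 3 paint(0,3,G):
BRRGB
GGGRB
GGGRB
BRRRG
BBBBB
RBBBB
BBBBB

Answer: BRRGB
GGGRB
GGGRB
BRRRG
BBBBB
RBBBB
BBBBB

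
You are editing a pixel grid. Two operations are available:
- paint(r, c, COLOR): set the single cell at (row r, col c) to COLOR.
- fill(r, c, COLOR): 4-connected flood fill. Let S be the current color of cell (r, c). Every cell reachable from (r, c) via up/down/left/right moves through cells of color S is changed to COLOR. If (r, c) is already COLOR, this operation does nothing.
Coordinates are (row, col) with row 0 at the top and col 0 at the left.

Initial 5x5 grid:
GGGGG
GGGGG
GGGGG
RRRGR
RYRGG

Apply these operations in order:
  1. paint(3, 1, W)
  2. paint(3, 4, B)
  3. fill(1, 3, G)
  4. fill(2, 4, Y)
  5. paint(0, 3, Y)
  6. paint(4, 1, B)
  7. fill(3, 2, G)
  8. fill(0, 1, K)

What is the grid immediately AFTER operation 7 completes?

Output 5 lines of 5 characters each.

After op 1 paint(3,1,W):
GGGGG
GGGGG
GGGGG
RWRGR
RYRGG
After op 2 paint(3,4,B):
GGGGG
GGGGG
GGGGG
RWRGB
RYRGG
After op 3 fill(1,3,G) [0 cells changed]:
GGGGG
GGGGG
GGGGG
RWRGB
RYRGG
After op 4 fill(2,4,Y) [18 cells changed]:
YYYYY
YYYYY
YYYYY
RWRYB
RYRYY
After op 5 paint(0,3,Y):
YYYYY
YYYYY
YYYYY
RWRYB
RYRYY
After op 6 paint(4,1,B):
YYYYY
YYYYY
YYYYY
RWRYB
RBRYY
After op 7 fill(3,2,G) [2 cells changed]:
YYYYY
YYYYY
YYYYY
RWGYB
RBGYY

Answer: YYYYY
YYYYY
YYYYY
RWGYB
RBGYY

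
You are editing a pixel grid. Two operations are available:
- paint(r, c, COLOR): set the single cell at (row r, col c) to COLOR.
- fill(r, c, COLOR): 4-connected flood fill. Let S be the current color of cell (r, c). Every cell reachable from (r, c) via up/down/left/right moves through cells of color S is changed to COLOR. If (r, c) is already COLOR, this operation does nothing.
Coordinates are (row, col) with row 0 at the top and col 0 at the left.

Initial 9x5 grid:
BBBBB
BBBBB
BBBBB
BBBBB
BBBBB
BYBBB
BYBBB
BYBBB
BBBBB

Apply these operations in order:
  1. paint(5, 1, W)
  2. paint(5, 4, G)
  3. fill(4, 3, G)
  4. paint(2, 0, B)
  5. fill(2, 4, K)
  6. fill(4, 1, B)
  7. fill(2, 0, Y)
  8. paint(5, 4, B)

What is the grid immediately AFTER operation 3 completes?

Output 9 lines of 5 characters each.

After op 1 paint(5,1,W):
BBBBB
BBBBB
BBBBB
BBBBB
BBBBB
BWBBB
BYBBB
BYBBB
BBBBB
After op 2 paint(5,4,G):
BBBBB
BBBBB
BBBBB
BBBBB
BBBBB
BWBBG
BYBBB
BYBBB
BBBBB
After op 3 fill(4,3,G) [41 cells changed]:
GGGGG
GGGGG
GGGGG
GGGGG
GGGGG
GWGGG
GYGGG
GYGGG
GGGGG

Answer: GGGGG
GGGGG
GGGGG
GGGGG
GGGGG
GWGGG
GYGGG
GYGGG
GGGGG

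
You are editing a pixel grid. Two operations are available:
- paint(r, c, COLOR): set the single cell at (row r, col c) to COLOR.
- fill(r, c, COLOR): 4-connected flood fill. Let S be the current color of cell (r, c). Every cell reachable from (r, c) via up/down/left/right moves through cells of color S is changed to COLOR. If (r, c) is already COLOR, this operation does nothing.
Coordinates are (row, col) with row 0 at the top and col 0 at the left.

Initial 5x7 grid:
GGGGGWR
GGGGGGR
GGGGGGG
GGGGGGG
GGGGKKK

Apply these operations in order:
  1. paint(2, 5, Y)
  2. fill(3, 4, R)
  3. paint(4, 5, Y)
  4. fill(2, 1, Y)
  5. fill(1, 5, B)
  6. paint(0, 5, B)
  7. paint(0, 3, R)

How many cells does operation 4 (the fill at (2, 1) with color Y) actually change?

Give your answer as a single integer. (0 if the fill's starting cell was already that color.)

After op 1 paint(2,5,Y):
GGGGGWR
GGGGGGR
GGGGGYG
GGGGGGG
GGGGKKK
After op 2 fill(3,4,R) [28 cells changed]:
RRRRRWR
RRRRRRR
RRRRRYR
RRRRRRR
RRRRKKK
After op 3 paint(4,5,Y):
RRRRRWR
RRRRRRR
RRRRRYR
RRRRRRR
RRRRKYK
After op 4 fill(2,1,Y) [30 cells changed]:
YYYYYWY
YYYYYYY
YYYYYYY
YYYYYYY
YYYYKYK

Answer: 30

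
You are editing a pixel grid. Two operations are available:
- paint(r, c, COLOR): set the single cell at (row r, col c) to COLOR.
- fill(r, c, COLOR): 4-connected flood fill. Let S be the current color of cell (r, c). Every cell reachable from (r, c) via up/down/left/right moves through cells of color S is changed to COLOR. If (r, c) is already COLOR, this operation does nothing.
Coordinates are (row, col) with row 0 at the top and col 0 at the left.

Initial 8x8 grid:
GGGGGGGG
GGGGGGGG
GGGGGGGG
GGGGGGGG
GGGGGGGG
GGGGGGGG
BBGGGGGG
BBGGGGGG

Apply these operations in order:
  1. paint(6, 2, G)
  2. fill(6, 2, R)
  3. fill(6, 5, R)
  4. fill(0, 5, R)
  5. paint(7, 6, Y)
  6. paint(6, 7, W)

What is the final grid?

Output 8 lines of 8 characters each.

After op 1 paint(6,2,G):
GGGGGGGG
GGGGGGGG
GGGGGGGG
GGGGGGGG
GGGGGGGG
GGGGGGGG
BBGGGGGG
BBGGGGGG
After op 2 fill(6,2,R) [60 cells changed]:
RRRRRRRR
RRRRRRRR
RRRRRRRR
RRRRRRRR
RRRRRRRR
RRRRRRRR
BBRRRRRR
BBRRRRRR
After op 3 fill(6,5,R) [0 cells changed]:
RRRRRRRR
RRRRRRRR
RRRRRRRR
RRRRRRRR
RRRRRRRR
RRRRRRRR
BBRRRRRR
BBRRRRRR
After op 4 fill(0,5,R) [0 cells changed]:
RRRRRRRR
RRRRRRRR
RRRRRRRR
RRRRRRRR
RRRRRRRR
RRRRRRRR
BBRRRRRR
BBRRRRRR
After op 5 paint(7,6,Y):
RRRRRRRR
RRRRRRRR
RRRRRRRR
RRRRRRRR
RRRRRRRR
RRRRRRRR
BBRRRRRR
BBRRRRYR
After op 6 paint(6,7,W):
RRRRRRRR
RRRRRRRR
RRRRRRRR
RRRRRRRR
RRRRRRRR
RRRRRRRR
BBRRRRRW
BBRRRRYR

Answer: RRRRRRRR
RRRRRRRR
RRRRRRRR
RRRRRRRR
RRRRRRRR
RRRRRRRR
BBRRRRRW
BBRRRRYR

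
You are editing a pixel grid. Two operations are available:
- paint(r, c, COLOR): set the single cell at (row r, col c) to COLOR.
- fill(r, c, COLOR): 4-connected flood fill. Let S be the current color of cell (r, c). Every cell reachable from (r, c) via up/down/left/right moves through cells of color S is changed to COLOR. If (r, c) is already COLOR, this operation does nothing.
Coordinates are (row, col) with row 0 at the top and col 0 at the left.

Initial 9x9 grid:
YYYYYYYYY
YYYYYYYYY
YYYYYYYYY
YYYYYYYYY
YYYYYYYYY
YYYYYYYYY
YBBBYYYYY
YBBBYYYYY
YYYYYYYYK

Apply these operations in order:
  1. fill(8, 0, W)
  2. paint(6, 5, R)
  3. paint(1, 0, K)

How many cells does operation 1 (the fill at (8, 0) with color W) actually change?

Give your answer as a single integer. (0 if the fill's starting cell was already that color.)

Answer: 74

Derivation:
After op 1 fill(8,0,W) [74 cells changed]:
WWWWWWWWW
WWWWWWWWW
WWWWWWWWW
WWWWWWWWW
WWWWWWWWW
WWWWWWWWW
WBBBWWWWW
WBBBWWWWW
WWWWWWWWK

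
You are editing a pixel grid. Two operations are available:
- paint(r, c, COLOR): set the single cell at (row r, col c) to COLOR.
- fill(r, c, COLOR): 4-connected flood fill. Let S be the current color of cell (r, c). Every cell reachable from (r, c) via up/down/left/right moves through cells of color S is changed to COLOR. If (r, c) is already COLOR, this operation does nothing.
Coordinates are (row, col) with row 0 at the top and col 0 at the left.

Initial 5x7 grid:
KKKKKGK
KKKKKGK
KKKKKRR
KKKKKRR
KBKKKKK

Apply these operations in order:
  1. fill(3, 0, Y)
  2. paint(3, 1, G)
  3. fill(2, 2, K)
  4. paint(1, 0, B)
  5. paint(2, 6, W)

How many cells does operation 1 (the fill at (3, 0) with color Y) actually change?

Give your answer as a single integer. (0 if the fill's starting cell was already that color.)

After op 1 fill(3,0,Y) [26 cells changed]:
YYYYYGK
YYYYYGK
YYYYYRR
YYYYYRR
YBYYYYY

Answer: 26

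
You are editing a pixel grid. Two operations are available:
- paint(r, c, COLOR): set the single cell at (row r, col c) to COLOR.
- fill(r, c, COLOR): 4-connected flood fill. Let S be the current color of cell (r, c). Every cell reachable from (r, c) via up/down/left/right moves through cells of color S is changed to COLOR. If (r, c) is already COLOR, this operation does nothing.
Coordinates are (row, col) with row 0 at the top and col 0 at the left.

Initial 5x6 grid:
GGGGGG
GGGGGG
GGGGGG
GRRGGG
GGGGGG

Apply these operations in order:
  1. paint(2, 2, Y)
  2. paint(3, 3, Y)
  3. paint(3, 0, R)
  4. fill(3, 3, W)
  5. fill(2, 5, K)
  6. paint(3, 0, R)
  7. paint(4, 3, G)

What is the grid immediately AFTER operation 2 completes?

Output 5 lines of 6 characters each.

Answer: GGGGGG
GGGGGG
GGYGGG
GRRYGG
GGGGGG

Derivation:
After op 1 paint(2,2,Y):
GGGGGG
GGGGGG
GGYGGG
GRRGGG
GGGGGG
After op 2 paint(3,3,Y):
GGGGGG
GGGGGG
GGYGGG
GRRYGG
GGGGGG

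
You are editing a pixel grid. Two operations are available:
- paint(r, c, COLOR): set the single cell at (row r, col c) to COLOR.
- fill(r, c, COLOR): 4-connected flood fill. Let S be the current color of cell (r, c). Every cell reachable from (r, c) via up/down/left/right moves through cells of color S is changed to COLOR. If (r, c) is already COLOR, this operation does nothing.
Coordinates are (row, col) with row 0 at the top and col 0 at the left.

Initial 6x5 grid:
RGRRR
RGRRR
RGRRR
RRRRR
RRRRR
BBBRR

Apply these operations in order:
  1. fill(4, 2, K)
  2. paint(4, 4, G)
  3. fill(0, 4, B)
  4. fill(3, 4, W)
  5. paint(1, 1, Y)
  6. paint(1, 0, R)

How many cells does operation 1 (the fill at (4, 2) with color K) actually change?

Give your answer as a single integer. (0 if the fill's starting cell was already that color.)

Answer: 24

Derivation:
After op 1 fill(4,2,K) [24 cells changed]:
KGKKK
KGKKK
KGKKK
KKKKK
KKKKK
BBBKK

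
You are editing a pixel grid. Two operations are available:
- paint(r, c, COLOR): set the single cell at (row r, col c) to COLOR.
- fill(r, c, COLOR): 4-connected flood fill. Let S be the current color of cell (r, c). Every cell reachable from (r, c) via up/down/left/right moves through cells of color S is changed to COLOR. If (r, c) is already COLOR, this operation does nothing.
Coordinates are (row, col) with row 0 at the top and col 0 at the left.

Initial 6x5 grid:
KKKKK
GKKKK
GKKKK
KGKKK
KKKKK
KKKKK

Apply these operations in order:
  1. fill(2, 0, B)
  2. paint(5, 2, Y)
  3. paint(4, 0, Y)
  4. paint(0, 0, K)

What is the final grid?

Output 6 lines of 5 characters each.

Answer: KKKKK
BKKKK
BKKKK
KGKKK
YKKKK
KKYKK

Derivation:
After op 1 fill(2,0,B) [2 cells changed]:
KKKKK
BKKKK
BKKKK
KGKKK
KKKKK
KKKKK
After op 2 paint(5,2,Y):
KKKKK
BKKKK
BKKKK
KGKKK
KKKKK
KKYKK
After op 3 paint(4,0,Y):
KKKKK
BKKKK
BKKKK
KGKKK
YKKKK
KKYKK
After op 4 paint(0,0,K):
KKKKK
BKKKK
BKKKK
KGKKK
YKKKK
KKYKK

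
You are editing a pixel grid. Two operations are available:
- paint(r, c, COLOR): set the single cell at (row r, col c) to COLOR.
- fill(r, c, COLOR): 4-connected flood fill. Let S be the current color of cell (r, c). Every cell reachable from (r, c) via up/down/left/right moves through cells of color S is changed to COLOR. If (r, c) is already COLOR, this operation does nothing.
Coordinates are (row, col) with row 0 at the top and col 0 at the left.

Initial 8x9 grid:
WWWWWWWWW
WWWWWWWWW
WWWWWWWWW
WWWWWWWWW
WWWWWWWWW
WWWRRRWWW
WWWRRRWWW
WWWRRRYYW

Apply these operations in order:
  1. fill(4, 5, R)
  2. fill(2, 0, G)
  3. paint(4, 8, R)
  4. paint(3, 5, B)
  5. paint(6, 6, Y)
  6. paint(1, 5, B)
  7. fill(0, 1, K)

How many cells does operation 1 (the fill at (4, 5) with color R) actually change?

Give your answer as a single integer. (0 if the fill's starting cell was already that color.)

After op 1 fill(4,5,R) [61 cells changed]:
RRRRRRRRR
RRRRRRRRR
RRRRRRRRR
RRRRRRRRR
RRRRRRRRR
RRRRRRRRR
RRRRRRRRR
RRRRRRYYR

Answer: 61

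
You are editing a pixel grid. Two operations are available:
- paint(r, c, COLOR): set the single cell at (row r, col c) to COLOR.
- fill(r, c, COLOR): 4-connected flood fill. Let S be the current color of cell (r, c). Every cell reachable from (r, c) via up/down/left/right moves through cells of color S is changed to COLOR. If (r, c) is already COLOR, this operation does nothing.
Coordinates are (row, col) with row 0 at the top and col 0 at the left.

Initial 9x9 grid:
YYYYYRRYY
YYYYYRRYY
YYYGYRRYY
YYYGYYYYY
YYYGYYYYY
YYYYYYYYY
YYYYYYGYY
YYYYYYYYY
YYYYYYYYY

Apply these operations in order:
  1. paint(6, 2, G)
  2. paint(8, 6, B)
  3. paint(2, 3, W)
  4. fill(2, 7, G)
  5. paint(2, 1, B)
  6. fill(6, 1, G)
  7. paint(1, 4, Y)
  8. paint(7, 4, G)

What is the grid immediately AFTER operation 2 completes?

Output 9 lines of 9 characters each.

After op 1 paint(6,2,G):
YYYYYRRYY
YYYYYRRYY
YYYGYRRYY
YYYGYYYYY
YYYGYYYYY
YYYYYYYYY
YYGYYYGYY
YYYYYYYYY
YYYYYYYYY
After op 2 paint(8,6,B):
YYYYYRRYY
YYYYYRRYY
YYYGYRRYY
YYYGYYYYY
YYYGYYYYY
YYYYYYYYY
YYGYYYGYY
YYYYYYYYY
YYYYYYBYY

Answer: YYYYYRRYY
YYYYYRRYY
YYYGYRRYY
YYYGYYYYY
YYYGYYYYY
YYYYYYYYY
YYGYYYGYY
YYYYYYYYY
YYYYYYBYY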